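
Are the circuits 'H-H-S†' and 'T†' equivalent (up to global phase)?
No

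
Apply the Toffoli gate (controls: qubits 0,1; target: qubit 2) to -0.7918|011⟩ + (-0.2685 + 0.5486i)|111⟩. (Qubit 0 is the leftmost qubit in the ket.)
-0.7918|011⟩ + (-0.2685 + 0.5486i)|110⟩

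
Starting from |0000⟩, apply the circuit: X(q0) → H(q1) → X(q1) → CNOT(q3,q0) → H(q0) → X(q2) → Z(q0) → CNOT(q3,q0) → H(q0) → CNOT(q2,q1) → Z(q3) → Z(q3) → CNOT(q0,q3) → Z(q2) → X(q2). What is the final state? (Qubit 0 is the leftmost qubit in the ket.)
-1/√2|0000⟩ - 1/√2|0100⟩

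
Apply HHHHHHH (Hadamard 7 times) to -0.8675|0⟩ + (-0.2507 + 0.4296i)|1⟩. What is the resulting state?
(-0.7907 + 0.3038i)|0⟩ + (-0.4361 - 0.3038i)|1⟩

H² = I, so H^7 = H: a single Hadamard. With (a, b) = (-0.8675, (-0.2507 + 0.4296i)), H gives ((a + b)/√2, (a − b)/√2) = ((-0.7907 + 0.3038i), (-0.4361 - 0.3038i)).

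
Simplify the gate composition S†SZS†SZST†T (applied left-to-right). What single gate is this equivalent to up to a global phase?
S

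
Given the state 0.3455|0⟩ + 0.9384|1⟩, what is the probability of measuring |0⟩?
0.1194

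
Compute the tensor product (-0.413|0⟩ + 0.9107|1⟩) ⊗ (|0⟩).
-0.413|00⟩ + 0.9107|10⟩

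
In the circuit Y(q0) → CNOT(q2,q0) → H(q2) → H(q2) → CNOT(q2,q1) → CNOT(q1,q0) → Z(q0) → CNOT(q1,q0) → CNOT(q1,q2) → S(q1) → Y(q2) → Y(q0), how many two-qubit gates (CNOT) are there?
5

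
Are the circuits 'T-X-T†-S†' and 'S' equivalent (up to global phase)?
No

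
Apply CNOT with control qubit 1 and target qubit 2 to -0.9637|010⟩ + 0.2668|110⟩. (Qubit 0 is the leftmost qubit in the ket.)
-0.9637|011⟩ + 0.2668|111⟩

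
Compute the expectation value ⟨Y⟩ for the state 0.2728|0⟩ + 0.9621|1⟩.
0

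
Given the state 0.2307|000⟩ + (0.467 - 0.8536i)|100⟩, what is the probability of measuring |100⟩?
0.9467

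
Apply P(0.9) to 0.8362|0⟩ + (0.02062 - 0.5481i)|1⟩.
0.8362|0⟩ + (0.4422 - 0.3246i)|1⟩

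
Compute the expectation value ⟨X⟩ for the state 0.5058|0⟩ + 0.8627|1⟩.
0.8727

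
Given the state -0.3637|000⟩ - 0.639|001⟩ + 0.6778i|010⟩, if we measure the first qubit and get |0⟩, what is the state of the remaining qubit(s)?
-0.3637|00⟩ - 0.639|01⟩ + 0.6778i|10⟩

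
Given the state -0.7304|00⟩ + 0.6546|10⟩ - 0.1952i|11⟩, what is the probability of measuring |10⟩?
0.4285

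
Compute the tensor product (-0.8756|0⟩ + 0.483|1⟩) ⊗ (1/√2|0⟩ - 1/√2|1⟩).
-0.6191|00⟩ + 0.6191|01⟩ + 0.3415|10⟩ - 0.3415|11⟩

amp(|b₁b₂…⟩) = product of the factor amplitudes for bits b₁, b₂, …; only kets whose every factor amplitude is nonzero survive.
|00⟩: (-0.8756)(1/√2) = -0.6191
|01⟩: (-0.8756)(-1/√2) = 0.6191
|10⟩: (0.483)(1/√2) = 0.3415
|11⟩: (0.483)(-1/√2) = -0.3415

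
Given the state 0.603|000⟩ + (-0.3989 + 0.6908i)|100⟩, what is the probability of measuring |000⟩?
0.3636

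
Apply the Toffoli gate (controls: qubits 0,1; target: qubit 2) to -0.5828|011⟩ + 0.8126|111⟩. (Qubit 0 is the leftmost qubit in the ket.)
-0.5828|011⟩ + 0.8126|110⟩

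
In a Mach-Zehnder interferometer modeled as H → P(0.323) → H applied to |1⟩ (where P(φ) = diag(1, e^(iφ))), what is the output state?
(0.02586 - 0.1587i)|0⟩ + (0.9741 + 0.1587i)|1⟩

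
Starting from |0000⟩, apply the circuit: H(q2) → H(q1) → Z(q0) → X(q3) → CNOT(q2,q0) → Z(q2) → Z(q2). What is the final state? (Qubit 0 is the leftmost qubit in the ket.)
1/2|0001⟩ + 1/2|0101⟩ + 1/2|1011⟩ + 1/2|1111⟩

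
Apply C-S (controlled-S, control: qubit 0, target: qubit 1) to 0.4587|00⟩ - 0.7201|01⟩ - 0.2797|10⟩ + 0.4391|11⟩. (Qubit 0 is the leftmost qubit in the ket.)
0.4587|00⟩ - 0.7201|01⟩ - 0.2797|10⟩ + 0.4391i|11⟩

C-S leaves the control-|0⟩ kets |00⟩, |01⟩ unchanged and applies S to qubit 1 on the control-|1⟩ pair (|10⟩, |11⟩).
S = [[1, 0], [0, i]].
With a = amp(|10⟩) = -0.2797 and b = amp(|11⟩) = 0.4391:
new amp(|10⟩) = (1)·a = -0.2797
new amp(|11⟩) = (i)·b = 0.4391i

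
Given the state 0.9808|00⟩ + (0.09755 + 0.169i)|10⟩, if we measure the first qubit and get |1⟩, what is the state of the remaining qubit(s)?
(0.4999 + 0.8661i)|0⟩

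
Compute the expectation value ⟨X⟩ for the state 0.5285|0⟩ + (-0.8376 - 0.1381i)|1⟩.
-0.8853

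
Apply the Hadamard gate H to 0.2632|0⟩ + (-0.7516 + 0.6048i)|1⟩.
(-0.3454 + 0.4277i)|0⟩ + (0.7176 - 0.4277i)|1⟩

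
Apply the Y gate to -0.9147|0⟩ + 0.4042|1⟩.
-0.4042i|0⟩ - 0.9147i|1⟩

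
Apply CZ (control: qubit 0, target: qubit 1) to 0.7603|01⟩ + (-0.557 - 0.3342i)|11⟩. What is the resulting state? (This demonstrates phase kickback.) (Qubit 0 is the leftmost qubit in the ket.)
0.7603|01⟩ + (0.557 + 0.3342i)|11⟩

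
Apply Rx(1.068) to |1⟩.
-0.509i|0⟩ + 0.8608|1⟩

Rx(1.068) = [[cos(θ/2), −i·sin(θ/2)], [−i·sin(θ/2), cos(θ/2)]]; θ = 1.068, cos(θ/2) ≈ 0.860778, sin(θ/2) ≈ 0.508981.
With a = amp(|0⟩) = 0 and b = amp(|1⟩) = 1:
new amp(|0⟩) = (0.860778)·a + (-0.508981i)·b = -0.509i
new amp(|1⟩) = (-0.508981i)·a + (0.860778)·b = 0.8608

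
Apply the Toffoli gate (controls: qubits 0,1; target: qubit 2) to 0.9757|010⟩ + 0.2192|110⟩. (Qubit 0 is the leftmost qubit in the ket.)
0.9757|010⟩ + 0.2192|111⟩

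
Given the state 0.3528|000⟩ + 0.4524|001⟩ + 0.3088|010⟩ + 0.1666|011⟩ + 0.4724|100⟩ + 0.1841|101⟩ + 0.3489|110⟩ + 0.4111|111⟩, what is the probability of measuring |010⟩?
0.09536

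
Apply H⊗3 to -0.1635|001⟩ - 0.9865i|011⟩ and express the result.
(-0.05781 - 0.3488i)|000⟩ + (0.05781 + 0.3488i)|001⟩ + (-0.05781 + 0.3488i)|010⟩ + (0.05781 - 0.3488i)|011⟩ + (-0.05781 - 0.3488i)|100⟩ + (0.05781 + 0.3488i)|101⟩ + (-0.05781 + 0.3488i)|110⟩ + (0.05781 - 0.3488i)|111⟩

H⊗3 gives amp(|y⟩) = (1/2√2) Σ_x (−1)^(x·y) amp(|x⟩), where x·y is the number of positions in which both x and y have a 1.
|000⟩: (-0.1635 - 0.9865i)/(2√2) = (-0.05781 - 0.3488i)
|001⟩: (0.1635 + 0.9865i)/(2√2) = (0.05781 + 0.3488i)
|010⟩: (-0.1635 + 0.9865i)/(2√2) = (-0.05781 + 0.3488i)
|011⟩: (0.1635 - 0.9865i)/(2√2) = (0.05781 - 0.3488i)
|100⟩: (-0.1635 - 0.9865i)/(2√2) = (-0.05781 - 0.3488i)
|101⟩: (0.1635 + 0.9865i)/(2√2) = (0.05781 + 0.3488i)
|110⟩: (-0.1635 + 0.9865i)/(2√2) = (-0.05781 + 0.3488i)
|111⟩: (0.1635 - 0.9865i)/(2√2) = (0.05781 - 0.3488i)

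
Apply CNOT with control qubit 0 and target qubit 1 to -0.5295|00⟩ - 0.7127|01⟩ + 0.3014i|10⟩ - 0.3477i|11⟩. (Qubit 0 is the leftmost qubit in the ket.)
-0.5295|00⟩ - 0.7127|01⟩ - 0.3477i|10⟩ + 0.3014i|11⟩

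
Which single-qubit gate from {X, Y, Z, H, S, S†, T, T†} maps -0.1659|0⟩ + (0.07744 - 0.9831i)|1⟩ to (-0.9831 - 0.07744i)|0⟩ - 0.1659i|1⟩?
Y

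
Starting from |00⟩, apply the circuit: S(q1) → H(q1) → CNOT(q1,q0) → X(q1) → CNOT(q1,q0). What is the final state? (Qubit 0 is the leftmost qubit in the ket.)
1/√2|10⟩ + 1/√2|11⟩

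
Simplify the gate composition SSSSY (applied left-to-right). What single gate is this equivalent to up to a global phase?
Y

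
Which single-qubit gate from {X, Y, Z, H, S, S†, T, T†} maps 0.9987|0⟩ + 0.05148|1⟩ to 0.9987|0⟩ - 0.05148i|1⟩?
S†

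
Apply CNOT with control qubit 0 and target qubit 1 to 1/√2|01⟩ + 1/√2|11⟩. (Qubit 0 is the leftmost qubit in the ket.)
1/√2|01⟩ + 1/√2|10⟩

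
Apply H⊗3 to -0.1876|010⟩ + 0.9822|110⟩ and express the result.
0.2809|000⟩ + 0.2809|001⟩ - 0.2809|010⟩ - 0.2809|011⟩ - 0.4136|100⟩ - 0.4136|101⟩ + 0.4136|110⟩ + 0.4136|111⟩

H⊗3 gives amp(|y⟩) = (1/2√2) Σ_x (−1)^(x·y) amp(|x⟩), where x·y is the number of positions in which both x and y have a 1.
|000⟩: (-0.1876 + 0.9822)/(2√2) = 0.2809
|001⟩: (-0.1876 + 0.9822)/(2√2) = 0.2809
|010⟩: (0.1876 - 0.9822)/(2√2) = -0.2809
|011⟩: (0.1876 - 0.9822)/(2√2) = -0.2809
|100⟩: (-0.1876 - 0.9822)/(2√2) = -0.4136
|101⟩: (-0.1876 - 0.9822)/(2√2) = -0.4136
|110⟩: (0.1876 + 0.9822)/(2√2) = 0.4136
|111⟩: (0.1876 + 0.9822)/(2√2) = 0.4136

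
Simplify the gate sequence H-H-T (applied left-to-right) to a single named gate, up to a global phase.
T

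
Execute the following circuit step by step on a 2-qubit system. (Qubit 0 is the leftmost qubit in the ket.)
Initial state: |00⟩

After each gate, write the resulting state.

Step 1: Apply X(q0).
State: |10⟩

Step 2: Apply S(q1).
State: |10⟩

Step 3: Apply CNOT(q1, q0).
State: |10⟩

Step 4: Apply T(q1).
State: |10⟩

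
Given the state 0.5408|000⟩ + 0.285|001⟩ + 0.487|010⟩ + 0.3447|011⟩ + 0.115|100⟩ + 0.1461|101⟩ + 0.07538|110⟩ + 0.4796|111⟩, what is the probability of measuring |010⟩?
0.2372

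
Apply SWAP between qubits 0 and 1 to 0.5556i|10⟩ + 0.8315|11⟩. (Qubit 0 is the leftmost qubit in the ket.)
0.5556i|01⟩ + 0.8315|11⟩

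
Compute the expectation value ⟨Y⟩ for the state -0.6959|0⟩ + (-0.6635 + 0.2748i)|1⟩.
-0.3825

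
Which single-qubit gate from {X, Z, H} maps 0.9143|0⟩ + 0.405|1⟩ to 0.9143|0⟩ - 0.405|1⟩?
Z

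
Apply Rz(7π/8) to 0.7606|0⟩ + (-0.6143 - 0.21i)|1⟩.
(0.1484 - 0.746i)|0⟩ + (0.08612 - 0.6435i)|1⟩

Rz(7π/8) = [[e^(−iθ/2), 0], [0, e^(iθ/2)]] with e^(±iθ/2) = cos(θ/2) ± i·sin(θ/2); θ = 7π/8, cos(θ/2) ≈ 0.19509, sin(θ/2) ≈ 0.980785.
With a = amp(|0⟩) = 0.7606 and b = amp(|1⟩) = (-0.6143 - 0.21i):
new amp(|0⟩) = (0.19509 - 0.980785i)·a = (0.1484 - 0.746i)
new amp(|1⟩) = (0.19509 + 0.980785i)·b = (0.08612 - 0.6435i)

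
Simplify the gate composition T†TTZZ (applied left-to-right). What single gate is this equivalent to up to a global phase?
T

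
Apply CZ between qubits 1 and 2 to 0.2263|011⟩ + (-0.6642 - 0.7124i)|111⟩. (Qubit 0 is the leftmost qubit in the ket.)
-0.2263|011⟩ + (0.6642 + 0.7124i)|111⟩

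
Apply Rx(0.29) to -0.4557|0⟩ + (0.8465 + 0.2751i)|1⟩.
(-0.4112 - 0.1223i)|0⟩ + (0.8376 + 0.3381i)|1⟩

Rx(0.29) = [[cos(θ/2), −i·sin(θ/2)], [−i·sin(θ/2), cos(θ/2)]]; θ = 0.29, cos(θ/2) ≈ 0.989506, sin(θ/2) ≈ 0.144492.
With a = amp(|0⟩) = -0.4557 and b = amp(|1⟩) = (0.8465 + 0.2751i):
new amp(|0⟩) = (0.989506)·a + (-0.144492i)·b = (-0.4112 - 0.1223i)
new amp(|1⟩) = (-0.144492i)·a + (0.989506)·b = (0.8376 + 0.3381i)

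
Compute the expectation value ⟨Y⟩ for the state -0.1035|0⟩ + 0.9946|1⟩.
0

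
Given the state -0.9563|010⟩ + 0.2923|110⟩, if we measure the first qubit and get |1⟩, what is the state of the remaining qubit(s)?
|10⟩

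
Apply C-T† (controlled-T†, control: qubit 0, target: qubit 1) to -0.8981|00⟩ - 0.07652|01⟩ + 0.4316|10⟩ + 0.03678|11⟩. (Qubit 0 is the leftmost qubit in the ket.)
-0.8981|00⟩ - 0.07652|01⟩ + 0.4316|10⟩ + (0.02601 - 0.02601i)|11⟩

C-T† leaves the control-|0⟩ kets |00⟩, |01⟩ unchanged and applies T† to qubit 1 on the control-|1⟩ pair (|10⟩, |11⟩).
T† = [[1, 0], [0, (1/√2 - (1/√2)i)]].
With a = amp(|10⟩) = 0.4316 and b = amp(|11⟩) = 0.03678:
new amp(|10⟩) = (1)·a = 0.4316
new amp(|11⟩) = (1/√2 - (1/√2)i)·b = (0.02601 - 0.02601i)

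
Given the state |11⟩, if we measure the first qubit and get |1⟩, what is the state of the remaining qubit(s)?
|1⟩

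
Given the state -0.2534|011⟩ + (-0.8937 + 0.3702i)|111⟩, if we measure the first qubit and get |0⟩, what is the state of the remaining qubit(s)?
-|11⟩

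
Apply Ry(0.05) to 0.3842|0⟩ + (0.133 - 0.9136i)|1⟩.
(0.3808 + 0.02284i)|0⟩ + (0.1426 - 0.9133i)|1⟩

Ry(0.05) = [[cos(θ/2), −sin(θ/2)], [sin(θ/2), cos(θ/2)]]; θ = 0.05, cos(θ/2) ≈ 0.999688, sin(θ/2) ≈ 0.0249974.
With a = amp(|0⟩) = 0.3842 and b = amp(|1⟩) = (0.133 - 0.9136i):
new amp(|0⟩) = (0.999688)·a + (-0.0249974)·b = (0.3808 + 0.02284i)
new amp(|1⟩) = (0.0249974)·a + (0.999688)·b = (0.1426 - 0.9133i)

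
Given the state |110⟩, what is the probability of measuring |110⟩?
1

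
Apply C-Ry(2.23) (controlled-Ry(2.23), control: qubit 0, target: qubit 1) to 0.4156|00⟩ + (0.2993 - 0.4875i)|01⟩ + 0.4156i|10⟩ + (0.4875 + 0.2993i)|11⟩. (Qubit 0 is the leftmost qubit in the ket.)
0.4156|00⟩ + (0.2993 - 0.4875i)|01⟩ + (-0.4377 - 0.08581i)|10⟩ + (0.2146 + 0.5049i)|11⟩

C-Ry(2.23) leaves the control-|0⟩ kets |00⟩, |01⟩ unchanged and applies Ry(2.23) to qubit 1 on the control-|1⟩ pair (|10⟩, |11⟩).
Ry(2.23) = [[cos(θ/2), −sin(θ/2)], [sin(θ/2), cos(θ/2)]]; θ = 2.23, cos(θ/2) ≈ 0.440177, sin(θ/2) ≈ 0.897911.
With a = amp(|10⟩) = 0.4156i and b = amp(|11⟩) = (0.4875 + 0.2993i):
new amp(|10⟩) = (0.440177)·a + (-0.897911)·b = (-0.4377 - 0.08581i)
new amp(|11⟩) = (0.897911)·a + (0.440177)·b = (0.2146 + 0.5049i)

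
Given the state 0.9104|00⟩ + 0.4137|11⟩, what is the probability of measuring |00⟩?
0.8288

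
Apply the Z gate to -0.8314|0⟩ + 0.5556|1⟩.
-0.8314|0⟩ - 0.5556|1⟩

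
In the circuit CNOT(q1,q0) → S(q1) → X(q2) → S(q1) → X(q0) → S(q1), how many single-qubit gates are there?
5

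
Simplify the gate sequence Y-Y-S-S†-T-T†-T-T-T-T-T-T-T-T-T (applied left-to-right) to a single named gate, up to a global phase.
T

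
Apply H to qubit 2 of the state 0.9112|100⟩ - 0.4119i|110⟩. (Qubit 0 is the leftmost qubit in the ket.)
0.6443|100⟩ + 0.6443|101⟩ - 0.2913i|110⟩ - 0.2913i|111⟩

H on qubit 2 mixes each pair of kets that differ only in qubit 2: amplitudes (a, b) of (|…0…⟩, |…1…⟩) become ((a + b)/√2, (a − b)/√2). Kets absent from the input have amplitude 0.
(|100⟩, |101⟩): (a, b) = (0.9112, 0) → (0.6443, 0.6443)
(|110⟩, |111⟩): (a, b) = (-0.4119i, 0) → (-0.2913i, -0.2913i)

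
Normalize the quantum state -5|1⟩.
-|1⟩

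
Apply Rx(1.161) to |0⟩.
0.8362|0⟩ - 0.5484i|1⟩

Rx(1.161) = [[cos(θ/2), −i·sin(θ/2)], [−i·sin(θ/2), cos(θ/2)]]; θ = 1.161, cos(θ/2) ≈ 0.836189, sin(θ/2) ≈ 0.548442.
With a = amp(|0⟩) = 1 and b = amp(|1⟩) = 0:
new amp(|0⟩) = (0.836189)·a + (-0.548442i)·b = 0.8362
new amp(|1⟩) = (-0.548442i)·a + (0.836189)·b = -0.5484i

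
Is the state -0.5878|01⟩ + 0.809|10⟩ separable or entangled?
Entangled

Writing the state as a|00⟩ + b|01⟩ + c|10⟩ + d|11⟩, it is a product state iff ad − bc = 0.
Here (a, b, c, d) = (0, -0.5878, 0.809, 0): ad − bc = (0)(0) − (-0.5878)(0.809) = 0.4755 ≠ 0, so the state is entangled.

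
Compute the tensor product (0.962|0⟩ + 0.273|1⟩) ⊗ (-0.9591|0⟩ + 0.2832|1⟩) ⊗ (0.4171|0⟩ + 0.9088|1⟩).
-0.3848|000⟩ - 0.8385|001⟩ + 0.1136|010⟩ + 0.2476|011⟩ - 0.1092|100⟩ - 0.238|101⟩ + 0.03225|110⟩ + 0.07026|111⟩

amp(|b₁b₂…⟩) = product of the factor amplitudes for bits b₁, b₂, …; only kets whose every factor amplitude is nonzero survive.
|000⟩: (0.962)(-0.9591)(0.4171) = -0.3848
|001⟩: (0.962)(-0.9591)(0.9088) = -0.8385
|010⟩: (0.962)(0.2832)(0.4171) = 0.1136
|011⟩: (0.962)(0.2832)(0.9088) = 0.2476
|100⟩: (0.273)(-0.9591)(0.4171) = -0.1092
|101⟩: (0.273)(-0.9591)(0.9088) = -0.238
|110⟩: (0.273)(0.2832)(0.4171) = 0.03225
|111⟩: (0.273)(0.2832)(0.9088) = 0.07026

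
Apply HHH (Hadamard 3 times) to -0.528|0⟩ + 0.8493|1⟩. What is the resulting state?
0.2272|0⟩ - 0.9739|1⟩

H² = I, so H^3 = H: a single Hadamard. With (a, b) = (-0.528, 0.8493), H gives ((a + b)/√2, (a − b)/√2) = (0.2272, -0.9739).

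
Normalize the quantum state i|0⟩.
i|0⟩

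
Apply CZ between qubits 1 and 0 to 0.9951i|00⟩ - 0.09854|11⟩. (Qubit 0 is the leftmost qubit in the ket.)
0.9951i|00⟩ + 0.09854|11⟩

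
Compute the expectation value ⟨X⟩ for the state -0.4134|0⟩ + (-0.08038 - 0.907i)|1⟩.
0.06646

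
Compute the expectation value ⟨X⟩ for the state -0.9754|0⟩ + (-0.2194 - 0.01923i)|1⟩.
0.428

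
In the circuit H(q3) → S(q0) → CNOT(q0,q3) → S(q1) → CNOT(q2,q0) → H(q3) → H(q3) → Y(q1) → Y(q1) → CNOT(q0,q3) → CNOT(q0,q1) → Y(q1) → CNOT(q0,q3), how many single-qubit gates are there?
8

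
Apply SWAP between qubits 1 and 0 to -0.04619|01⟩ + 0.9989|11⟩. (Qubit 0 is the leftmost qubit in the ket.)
-0.04619|10⟩ + 0.9989|11⟩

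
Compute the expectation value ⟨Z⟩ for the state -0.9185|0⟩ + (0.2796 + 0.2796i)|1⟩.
0.6873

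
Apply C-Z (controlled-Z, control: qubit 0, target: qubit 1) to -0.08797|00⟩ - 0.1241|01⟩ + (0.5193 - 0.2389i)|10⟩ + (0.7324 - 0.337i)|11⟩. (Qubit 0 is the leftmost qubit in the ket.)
-0.08797|00⟩ - 0.1241|01⟩ + (0.5193 - 0.2389i)|10⟩ + (-0.7324 + 0.337i)|11⟩

C-Z leaves the control-|0⟩ kets |00⟩, |01⟩ unchanged and applies Z to qubit 1 on the control-|1⟩ pair (|10⟩, |11⟩).
Z = [[1, 0], [0, -1]].
With a = amp(|10⟩) = (0.5193 - 0.2389i) and b = amp(|11⟩) = (0.7324 - 0.337i):
new amp(|10⟩) = (1)·a = (0.5193 - 0.2389i)
new amp(|11⟩) = (-1)·b = (-0.7324 + 0.337i)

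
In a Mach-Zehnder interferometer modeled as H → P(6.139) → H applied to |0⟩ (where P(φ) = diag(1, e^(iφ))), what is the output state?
(0.9948 - 0.07184i)|0⟩ + (0.005188 + 0.07184i)|1⟩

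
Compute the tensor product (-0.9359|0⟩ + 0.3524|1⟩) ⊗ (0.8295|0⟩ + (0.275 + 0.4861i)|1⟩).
-0.7763|00⟩ + (-0.2574 - 0.4549i)|01⟩ + 0.2923|10⟩ + (0.09691 + 0.1713i)|11⟩

amp(|b₁b₂…⟩) = product of the factor amplitudes for bits b₁, b₂, …; only kets whose every factor amplitude is nonzero survive.
|00⟩: (-0.9359)(0.8295) = -0.7763
|01⟩: (-0.9359)(0.275 + 0.4861i) = (-0.2574 - 0.4549i)
|10⟩: (0.3524)(0.8295) = 0.2923
|11⟩: (0.3524)(0.275 + 0.4861i) = (0.09691 + 0.1713i)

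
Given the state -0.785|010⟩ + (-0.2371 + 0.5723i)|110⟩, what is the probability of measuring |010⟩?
0.6162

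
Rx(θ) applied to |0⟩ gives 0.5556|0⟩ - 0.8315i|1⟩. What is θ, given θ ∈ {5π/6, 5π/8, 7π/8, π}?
5π/8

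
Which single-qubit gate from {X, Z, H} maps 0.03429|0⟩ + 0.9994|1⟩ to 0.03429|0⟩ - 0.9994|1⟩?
Z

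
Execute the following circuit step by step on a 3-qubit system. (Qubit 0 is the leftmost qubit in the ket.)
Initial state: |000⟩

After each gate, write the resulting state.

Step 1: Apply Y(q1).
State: i|010⟩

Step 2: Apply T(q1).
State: (-1/√2 + (1/√2)i)|010⟩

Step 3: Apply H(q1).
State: (-1/2 + (1/2)i)|000⟩ + (1/2 - (1/2)i)|010⟩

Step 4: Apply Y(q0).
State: (-1/2 - (1/2)i)|100⟩ + (1/2 + (1/2)i)|110⟩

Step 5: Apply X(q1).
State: (1/2 + (1/2)i)|100⟩ + (-1/2 - (1/2)i)|110⟩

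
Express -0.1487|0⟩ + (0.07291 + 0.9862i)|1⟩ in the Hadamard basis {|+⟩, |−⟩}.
(-0.05359 + 0.6973i)|+⟩ + (-0.1567 - 0.6973i)|−⟩

With |ψ⟩ = α|0⟩ + β|1⟩, the Hadamard-basis coefficients are ⟨+|ψ⟩ = (α + β)/√2 and ⟨−|ψ⟩ = (α − β)/√2.
Here α = -0.1487, β = (0.07291 + 0.9862i): (α + β)/√2 = (-0.05359 + 0.6973i), (α − β)/√2 = (-0.1567 - 0.6973i).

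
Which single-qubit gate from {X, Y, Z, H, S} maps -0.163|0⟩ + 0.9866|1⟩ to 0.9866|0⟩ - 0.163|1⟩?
X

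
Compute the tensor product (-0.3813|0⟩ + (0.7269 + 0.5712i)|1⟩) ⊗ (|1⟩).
-0.3813|01⟩ + (0.7269 + 0.5712i)|11⟩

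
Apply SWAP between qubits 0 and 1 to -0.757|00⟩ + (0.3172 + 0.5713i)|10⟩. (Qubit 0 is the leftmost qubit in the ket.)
-0.757|00⟩ + (0.3172 + 0.5713i)|01⟩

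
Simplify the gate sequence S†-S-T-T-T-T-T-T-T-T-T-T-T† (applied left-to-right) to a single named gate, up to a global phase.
T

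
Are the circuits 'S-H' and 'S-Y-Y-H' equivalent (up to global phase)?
Yes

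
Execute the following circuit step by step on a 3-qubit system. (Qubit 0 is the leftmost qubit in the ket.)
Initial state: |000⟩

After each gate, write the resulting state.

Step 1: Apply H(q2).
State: 1/√2|000⟩ + 1/√2|001⟩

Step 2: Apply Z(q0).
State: 1/√2|000⟩ + 1/√2|001⟩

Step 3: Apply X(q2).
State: 1/√2|000⟩ + 1/√2|001⟩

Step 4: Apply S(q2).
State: 1/√2|000⟩ + (1/√2)i|001⟩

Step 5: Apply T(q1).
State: 1/√2|000⟩ + (1/√2)i|001⟩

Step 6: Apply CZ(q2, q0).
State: 1/√2|000⟩ + (1/√2)i|001⟩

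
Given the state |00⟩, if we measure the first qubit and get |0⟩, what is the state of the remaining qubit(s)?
|0⟩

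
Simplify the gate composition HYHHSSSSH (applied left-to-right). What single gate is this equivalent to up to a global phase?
Y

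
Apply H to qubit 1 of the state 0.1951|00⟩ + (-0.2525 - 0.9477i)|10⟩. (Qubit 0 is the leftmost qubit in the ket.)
0.138|00⟩ + 0.138|01⟩ + (-0.1785 - 0.6701i)|10⟩ + (-0.1785 - 0.6701i)|11⟩

H on qubit 1 mixes each pair of kets that differ only in qubit 1: amplitudes (a, b) of (|…0…⟩, |…1…⟩) become ((a + b)/√2, (a − b)/√2). Kets absent from the input have amplitude 0.
(|00⟩, |01⟩): (a, b) = (0.1951, 0) → (0.138, 0.138)
(|10⟩, |11⟩): (a, b) = ((-0.2525 - 0.9477i), 0) → ((-0.1785 - 0.6701i), (-0.1785 - 0.6701i))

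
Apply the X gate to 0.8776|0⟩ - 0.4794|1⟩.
-0.4794|0⟩ + 0.8776|1⟩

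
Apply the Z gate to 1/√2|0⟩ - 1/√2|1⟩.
1/√2|0⟩ + 1/√2|1⟩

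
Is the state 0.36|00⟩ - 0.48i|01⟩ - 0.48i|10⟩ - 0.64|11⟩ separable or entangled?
Separable

Writing the state as a|00⟩ + b|01⟩ + c|10⟩ + d|11⟩, it is a product state iff ad − bc = 0.
Here (a, b, c, d) = (0.36, -0.48i, -0.48i, -0.64): ad − bc = (0.36)(-0.64) − (-0.48i)(-0.48i) = 0, so the state is separable.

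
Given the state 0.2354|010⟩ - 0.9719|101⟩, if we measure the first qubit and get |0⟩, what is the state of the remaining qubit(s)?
|10⟩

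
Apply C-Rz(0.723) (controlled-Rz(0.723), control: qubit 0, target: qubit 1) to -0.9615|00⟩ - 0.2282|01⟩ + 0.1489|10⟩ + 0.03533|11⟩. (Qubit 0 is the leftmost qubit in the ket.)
-0.9615|00⟩ - 0.2282|01⟩ + (0.1393 - 0.05266i)|10⟩ + (0.03305 + 0.0125i)|11⟩

C-Rz(0.723) leaves the control-|0⟩ kets |00⟩, |01⟩ unchanged and applies Rz(0.723) to qubit 1 on the control-|1⟩ pair (|10⟩, |11⟩).
Rz(0.723) = [[e^(−iθ/2), 0], [0, e^(iθ/2)]] with e^(±iθ/2) = cos(θ/2) ± i·sin(θ/2); θ = 0.723, cos(θ/2) ≈ 0.935367, sin(θ/2) ≈ 0.353678.
With a = amp(|10⟩) = 0.1489 and b = amp(|11⟩) = 0.03533:
new amp(|10⟩) = (0.935367 - 0.353678i)·a = (0.1393 - 0.05266i)
new amp(|11⟩) = (0.935367 + 0.353678i)·b = (0.03305 + 0.0125i)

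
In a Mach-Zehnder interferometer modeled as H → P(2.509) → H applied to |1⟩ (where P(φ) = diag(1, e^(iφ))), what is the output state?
(0.9032 - 0.2956i)|0⟩ + (0.09675 + 0.2956i)|1⟩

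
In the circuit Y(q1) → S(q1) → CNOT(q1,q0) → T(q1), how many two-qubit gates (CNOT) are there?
1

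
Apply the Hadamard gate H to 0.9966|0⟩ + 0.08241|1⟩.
0.763|0⟩ + 0.6464|1⟩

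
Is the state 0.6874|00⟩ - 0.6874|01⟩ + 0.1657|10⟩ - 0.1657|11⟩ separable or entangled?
Separable

Writing the state as a|00⟩ + b|01⟩ + c|10⟩ + d|11⟩, it is a product state iff ad − bc = 0.
Here (a, b, c, d) = (0.6874, -0.6874, 0.1657, -0.1657): ad − bc = (0.6874)(-0.1657) − (-0.6874)(0.1657) = 0, so the state is separable.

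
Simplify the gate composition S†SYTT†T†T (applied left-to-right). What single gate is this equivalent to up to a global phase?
Y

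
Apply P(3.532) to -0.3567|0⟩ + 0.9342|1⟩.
-0.3567|0⟩ + (-0.8639 - 0.3555i)|1⟩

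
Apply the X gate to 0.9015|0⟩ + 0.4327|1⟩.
0.4327|0⟩ + 0.9015|1⟩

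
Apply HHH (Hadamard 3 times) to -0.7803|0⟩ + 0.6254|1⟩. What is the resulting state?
-0.1095|0⟩ - 0.994|1⟩

H² = I, so H^3 = H: a single Hadamard. With (a, b) = (-0.7803, 0.6254), H gives ((a + b)/√2, (a − b)/√2) = (-0.1095, -0.994).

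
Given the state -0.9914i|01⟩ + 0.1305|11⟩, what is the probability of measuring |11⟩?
0.01703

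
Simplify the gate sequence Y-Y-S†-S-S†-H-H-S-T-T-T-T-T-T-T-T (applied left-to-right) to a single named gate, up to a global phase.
I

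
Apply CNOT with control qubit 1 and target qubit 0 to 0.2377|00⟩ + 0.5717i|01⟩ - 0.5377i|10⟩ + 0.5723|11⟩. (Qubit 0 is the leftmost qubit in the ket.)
0.2377|00⟩ + 0.5723|01⟩ - 0.5377i|10⟩ + 0.5717i|11⟩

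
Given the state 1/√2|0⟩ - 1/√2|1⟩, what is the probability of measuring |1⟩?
1/2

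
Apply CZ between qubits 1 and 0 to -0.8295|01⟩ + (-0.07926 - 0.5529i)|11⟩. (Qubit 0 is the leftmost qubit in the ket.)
-0.8295|01⟩ + (0.07926 + 0.5529i)|11⟩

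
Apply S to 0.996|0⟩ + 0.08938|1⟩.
0.996|0⟩ + 0.08938i|1⟩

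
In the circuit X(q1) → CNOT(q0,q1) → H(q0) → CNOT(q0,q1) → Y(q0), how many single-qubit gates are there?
3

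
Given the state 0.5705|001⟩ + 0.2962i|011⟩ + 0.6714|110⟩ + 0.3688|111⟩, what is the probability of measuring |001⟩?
0.3255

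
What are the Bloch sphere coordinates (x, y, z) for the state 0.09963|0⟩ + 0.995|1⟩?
(0.1983, 0, -0.9801)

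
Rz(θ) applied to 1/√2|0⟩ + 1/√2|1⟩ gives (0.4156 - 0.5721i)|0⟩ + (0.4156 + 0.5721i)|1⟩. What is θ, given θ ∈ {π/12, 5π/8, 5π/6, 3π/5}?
3π/5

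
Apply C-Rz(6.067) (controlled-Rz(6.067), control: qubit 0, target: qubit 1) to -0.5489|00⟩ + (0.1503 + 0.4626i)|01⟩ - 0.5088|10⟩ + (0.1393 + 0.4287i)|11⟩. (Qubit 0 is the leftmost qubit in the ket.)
-0.5489|00⟩ + (0.1503 + 0.4626i)|01⟩ + (0.5058 + 0.05489i)|10⟩ + (-0.1847 - 0.4112i)|11⟩

C-Rz(6.067) leaves the control-|0⟩ kets |00⟩, |01⟩ unchanged and applies Rz(6.067) to qubit 1 on the control-|1⟩ pair (|10⟩, |11⟩).
Rz(6.067) = [[e^(−iθ/2), 0], [0, e^(iθ/2)]] with e^(±iθ/2) = cos(θ/2) ± i·sin(θ/2); θ = 6.067, cos(θ/2) ≈ -0.994164, sin(θ/2) ≈ 0.107882.
With a = amp(|10⟩) = -0.5088 and b = amp(|11⟩) = (0.1393 + 0.4287i):
new amp(|10⟩) = (-0.994164 - 0.107882i)·a = (0.5058 + 0.05489i)
new amp(|11⟩) = (-0.994164 + 0.107882i)·b = (-0.1847 - 0.4112i)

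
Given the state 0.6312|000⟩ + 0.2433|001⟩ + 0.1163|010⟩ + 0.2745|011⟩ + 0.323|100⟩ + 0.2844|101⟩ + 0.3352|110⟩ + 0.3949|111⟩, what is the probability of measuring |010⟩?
0.01353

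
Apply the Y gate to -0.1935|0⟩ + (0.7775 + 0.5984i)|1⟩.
(0.5984 - 0.7775i)|0⟩ - 0.1935i|1⟩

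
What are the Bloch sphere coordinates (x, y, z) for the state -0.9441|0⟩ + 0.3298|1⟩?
(-0.6227, 0, 0.7826)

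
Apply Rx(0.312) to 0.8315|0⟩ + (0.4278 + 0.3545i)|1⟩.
(0.8765 - 0.06647i)|0⟩ + (0.4226 + 0.221i)|1⟩

Rx(0.312) = [[cos(θ/2), −i·sin(θ/2)], [−i·sin(θ/2), cos(θ/2)]]; θ = 0.312, cos(θ/2) ≈ 0.987857, sin(θ/2) ≈ 0.155368.
With a = amp(|0⟩) = 0.8315 and b = amp(|1⟩) = (0.4278 + 0.3545i):
new amp(|0⟩) = (0.987857)·a + (-0.155368i)·b = (0.8765 - 0.06647i)
new amp(|1⟩) = (-0.155368i)·a + (0.987857)·b = (0.4226 + 0.221i)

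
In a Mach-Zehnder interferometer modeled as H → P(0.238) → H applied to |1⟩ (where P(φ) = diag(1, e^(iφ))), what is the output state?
(0.01409 - 0.1179i)|0⟩ + (0.9859 + 0.1179i)|1⟩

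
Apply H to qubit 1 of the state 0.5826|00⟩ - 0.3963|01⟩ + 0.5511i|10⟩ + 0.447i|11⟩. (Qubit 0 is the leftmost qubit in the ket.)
0.1317|00⟩ + 0.6922|01⟩ + 0.7058i|10⟩ + 0.07361i|11⟩

H on qubit 1 mixes each pair of kets that differ only in qubit 1: amplitudes (a, b) of (|…0…⟩, |…1…⟩) become ((a + b)/√2, (a − b)/√2). Kets absent from the input have amplitude 0.
(|00⟩, |01⟩): (a, b) = (0.5826, -0.3963) → (0.1317, 0.6922)
(|10⟩, |11⟩): (a, b) = (0.5511i, 0.447i) → (0.7058i, 0.07361i)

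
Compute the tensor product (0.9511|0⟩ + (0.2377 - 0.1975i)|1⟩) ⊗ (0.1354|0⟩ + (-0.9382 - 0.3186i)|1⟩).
0.1288|00⟩ + (-0.8923 - 0.303i)|01⟩ + (0.03218 - 0.02674i)|10⟩ + (-0.2859 + 0.1096i)|11⟩

amp(|b₁b₂…⟩) = product of the factor amplitudes for bits b₁, b₂, …; only kets whose every factor amplitude is nonzero survive.
|00⟩: (0.9511)(0.1354) = 0.1288
|01⟩: (0.9511)(-0.9382 - 0.3186i) = (-0.8923 - 0.303i)
|10⟩: (0.2377 - 0.1975i)(0.1354) = (0.03218 - 0.02674i)
|11⟩: (0.2377 - 0.1975i)(-0.9382 - 0.3186i) = (-0.2859 + 0.1096i)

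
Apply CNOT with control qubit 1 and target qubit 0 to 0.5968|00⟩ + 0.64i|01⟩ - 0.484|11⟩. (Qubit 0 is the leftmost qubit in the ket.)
0.5968|00⟩ - 0.484|01⟩ + 0.64i|11⟩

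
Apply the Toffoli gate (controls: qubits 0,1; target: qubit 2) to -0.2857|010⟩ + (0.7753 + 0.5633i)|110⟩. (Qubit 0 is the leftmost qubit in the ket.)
-0.2857|010⟩ + (0.7753 + 0.5633i)|111⟩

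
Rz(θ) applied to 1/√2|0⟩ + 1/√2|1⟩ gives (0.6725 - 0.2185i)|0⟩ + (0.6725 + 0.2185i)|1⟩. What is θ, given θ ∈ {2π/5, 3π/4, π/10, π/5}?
π/5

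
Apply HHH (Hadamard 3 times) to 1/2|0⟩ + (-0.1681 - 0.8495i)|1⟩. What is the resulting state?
(0.2347 - 0.6007i)|0⟩ + (0.4724 + 0.6007i)|1⟩

H² = I, so H^3 = H: a single Hadamard. With (a, b) = (1/2, (-0.1681 - 0.8495i)), H gives ((a + b)/√2, (a − b)/√2) = ((0.2347 - 0.6007i), (0.4724 + 0.6007i)).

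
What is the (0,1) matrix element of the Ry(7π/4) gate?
-0.3827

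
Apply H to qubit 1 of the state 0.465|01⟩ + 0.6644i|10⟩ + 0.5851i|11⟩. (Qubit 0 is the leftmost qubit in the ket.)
0.3288|00⟩ - 0.3288|01⟩ + 0.8835i|10⟩ + 0.05607i|11⟩

H on qubit 1 mixes each pair of kets that differ only in qubit 1: amplitudes (a, b) of (|…0…⟩, |…1…⟩) become ((a + b)/√2, (a − b)/√2). Kets absent from the input have amplitude 0.
(|00⟩, |01⟩): (a, b) = (0, 0.465) → (0.3288, -0.3288)
(|10⟩, |11⟩): (a, b) = (0.6644i, 0.5851i) → (0.8835i, 0.05607i)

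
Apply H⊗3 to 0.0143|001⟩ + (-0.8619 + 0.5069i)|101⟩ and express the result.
(-0.2997 + 0.1792i)|000⟩ + (0.2997 - 0.1792i)|001⟩ + (-0.2997 + 0.1792i)|010⟩ + (0.2997 - 0.1792i)|011⟩ + (0.3098 - 0.1792i)|100⟩ + (-0.3098 + 0.1792i)|101⟩ + (0.3098 - 0.1792i)|110⟩ + (-0.3098 + 0.1792i)|111⟩

H⊗3 gives amp(|y⟩) = (1/2√2) Σ_x (−1)^(x·y) amp(|x⟩), where x·y is the number of positions in which both x and y have a 1.
|000⟩: (0.0143 + (-0.8619 + 0.5069i))/(2√2) = (-0.2997 + 0.1792i)
|001⟩: (-0.0143 - (-0.8619 + 0.5069i))/(2√2) = (0.2997 - 0.1792i)
|010⟩: (0.0143 + (-0.8619 + 0.5069i))/(2√2) = (-0.2997 + 0.1792i)
|011⟩: (-0.0143 - (-0.8619 + 0.5069i))/(2√2) = (0.2997 - 0.1792i)
|100⟩: (0.0143 - (-0.8619 + 0.5069i))/(2√2) = (0.3098 - 0.1792i)
|101⟩: (-0.0143 + (-0.8619 + 0.5069i))/(2√2) = (-0.3098 + 0.1792i)
|110⟩: (0.0143 - (-0.8619 + 0.5069i))/(2√2) = (0.3098 - 0.1792i)
|111⟩: (-0.0143 + (-0.8619 + 0.5069i))/(2√2) = (-0.3098 + 0.1792i)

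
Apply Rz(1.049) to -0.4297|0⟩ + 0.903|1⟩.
(-0.3719 + 0.2152i)|0⟩ + (0.7816 + 0.4522i)|1⟩

Rz(1.049) = [[e^(−iθ/2), 0], [0, e^(iθ/2)]] with e^(±iθ/2) = cos(θ/2) ± i·sin(θ/2); θ = 1.049, cos(θ/2) ≈ 0.865574, sin(θ/2) ≈ 0.50078.
With a = amp(|0⟩) = -0.4297 and b = amp(|1⟩) = 0.903:
new amp(|0⟩) = (0.865574 - 0.50078i)·a = (-0.3719 + 0.2152i)
new amp(|1⟩) = (0.865574 + 0.50078i)·b = (0.7816 + 0.4522i)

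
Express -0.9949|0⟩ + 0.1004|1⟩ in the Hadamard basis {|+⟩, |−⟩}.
-0.6325|+⟩ - 0.7745|−⟩

With |ψ⟩ = α|0⟩ + β|1⟩, the Hadamard-basis coefficients are ⟨+|ψ⟩ = (α + β)/√2 and ⟨−|ψ⟩ = (α − β)/√2.
Here α = -0.9949, β = 0.1004: (α + β)/√2 = -0.6325, (α − β)/√2 = -0.7745.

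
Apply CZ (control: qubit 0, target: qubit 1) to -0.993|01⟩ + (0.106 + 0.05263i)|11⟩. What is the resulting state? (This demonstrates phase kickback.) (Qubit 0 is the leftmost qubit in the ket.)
-0.993|01⟩ + (-0.106 - 0.05263i)|11⟩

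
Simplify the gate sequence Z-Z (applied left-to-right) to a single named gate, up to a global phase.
I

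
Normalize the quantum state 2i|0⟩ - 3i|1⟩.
0.5547i|0⟩ - 0.8321i|1⟩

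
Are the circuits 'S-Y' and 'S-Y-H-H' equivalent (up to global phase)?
Yes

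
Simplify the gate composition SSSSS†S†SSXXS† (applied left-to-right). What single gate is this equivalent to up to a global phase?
S†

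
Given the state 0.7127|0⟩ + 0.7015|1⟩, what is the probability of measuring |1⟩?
0.4921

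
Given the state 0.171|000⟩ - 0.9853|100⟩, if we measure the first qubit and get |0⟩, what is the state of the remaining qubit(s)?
|00⟩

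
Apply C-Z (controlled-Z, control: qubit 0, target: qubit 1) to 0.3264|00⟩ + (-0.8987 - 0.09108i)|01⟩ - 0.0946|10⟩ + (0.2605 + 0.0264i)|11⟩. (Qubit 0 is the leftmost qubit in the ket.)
0.3264|00⟩ + (-0.8987 - 0.09108i)|01⟩ - 0.0946|10⟩ + (-0.2605 - 0.0264i)|11⟩

C-Z leaves the control-|0⟩ kets |00⟩, |01⟩ unchanged and applies Z to qubit 1 on the control-|1⟩ pair (|10⟩, |11⟩).
Z = [[1, 0], [0, -1]].
With a = amp(|10⟩) = -0.0946 and b = amp(|11⟩) = (0.2605 + 0.0264i):
new amp(|10⟩) = (1)·a = -0.0946
new amp(|11⟩) = (-1)·b = (-0.2605 - 0.0264i)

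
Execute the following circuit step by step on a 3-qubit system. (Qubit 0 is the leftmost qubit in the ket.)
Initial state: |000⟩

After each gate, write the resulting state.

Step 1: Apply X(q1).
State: |010⟩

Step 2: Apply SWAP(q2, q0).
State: |010⟩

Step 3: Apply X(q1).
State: |000⟩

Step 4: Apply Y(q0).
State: i|100⟩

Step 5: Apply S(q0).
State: -|100⟩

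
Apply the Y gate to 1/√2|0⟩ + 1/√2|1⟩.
-(1/√2)i|0⟩ + (1/√2)i|1⟩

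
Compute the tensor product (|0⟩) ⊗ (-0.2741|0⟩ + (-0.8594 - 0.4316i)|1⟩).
-0.2741|00⟩ + (-0.8594 - 0.4316i)|01⟩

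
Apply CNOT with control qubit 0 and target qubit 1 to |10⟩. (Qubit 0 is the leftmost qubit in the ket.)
|11⟩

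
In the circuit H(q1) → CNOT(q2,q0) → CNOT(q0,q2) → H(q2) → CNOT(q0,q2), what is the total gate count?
5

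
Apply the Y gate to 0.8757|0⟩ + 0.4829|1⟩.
-0.4829i|0⟩ + 0.8757i|1⟩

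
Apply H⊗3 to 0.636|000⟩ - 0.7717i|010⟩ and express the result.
(0.2249 - 0.2728i)|000⟩ + (0.2249 - 0.2728i)|001⟩ + (0.2249 + 0.2728i)|010⟩ + (0.2249 + 0.2728i)|011⟩ + (0.2249 - 0.2728i)|100⟩ + (0.2249 - 0.2728i)|101⟩ + (0.2249 + 0.2728i)|110⟩ + (0.2249 + 0.2728i)|111⟩

H⊗3 gives amp(|y⟩) = (1/2√2) Σ_x (−1)^(x·y) amp(|x⟩), where x·y is the number of positions in which both x and y have a 1.
|000⟩: (0.636 - 0.7717i)/(2√2) = (0.2249 - 0.2728i)
|001⟩: (0.636 - 0.7717i)/(2√2) = (0.2249 - 0.2728i)
|010⟩: (0.636 + 0.7717i)/(2√2) = (0.2249 + 0.2728i)
|011⟩: (0.636 + 0.7717i)/(2√2) = (0.2249 + 0.2728i)
|100⟩: (0.636 - 0.7717i)/(2√2) = (0.2249 - 0.2728i)
|101⟩: (0.636 - 0.7717i)/(2√2) = (0.2249 - 0.2728i)
|110⟩: (0.636 + 0.7717i)/(2√2) = (0.2249 + 0.2728i)
|111⟩: (0.636 + 0.7717i)/(2√2) = (0.2249 + 0.2728i)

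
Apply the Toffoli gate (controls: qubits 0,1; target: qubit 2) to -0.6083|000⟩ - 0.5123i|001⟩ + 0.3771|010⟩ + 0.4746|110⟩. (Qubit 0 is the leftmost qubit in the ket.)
-0.6083|000⟩ - 0.5123i|001⟩ + 0.3771|010⟩ + 0.4746|111⟩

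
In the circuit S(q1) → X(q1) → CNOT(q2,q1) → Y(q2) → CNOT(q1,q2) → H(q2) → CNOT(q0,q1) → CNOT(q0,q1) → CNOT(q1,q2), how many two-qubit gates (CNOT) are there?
5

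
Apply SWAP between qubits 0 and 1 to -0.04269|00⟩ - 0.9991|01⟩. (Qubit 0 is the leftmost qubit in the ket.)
-0.04269|00⟩ - 0.9991|10⟩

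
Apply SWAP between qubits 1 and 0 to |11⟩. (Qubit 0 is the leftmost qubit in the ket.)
|11⟩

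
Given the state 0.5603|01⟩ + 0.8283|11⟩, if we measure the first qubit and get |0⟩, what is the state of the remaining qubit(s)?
|1⟩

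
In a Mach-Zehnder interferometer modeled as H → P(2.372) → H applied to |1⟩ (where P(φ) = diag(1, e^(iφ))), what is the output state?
(0.8591 - 0.3479i)|0⟩ + (0.1409 + 0.3479i)|1⟩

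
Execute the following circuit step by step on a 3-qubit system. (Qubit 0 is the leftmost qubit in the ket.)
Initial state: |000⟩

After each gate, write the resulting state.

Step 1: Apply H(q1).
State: 1/√2|000⟩ + 1/√2|010⟩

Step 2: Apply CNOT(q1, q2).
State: 1/√2|000⟩ + 1/√2|011⟩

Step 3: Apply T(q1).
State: 1/√2|000⟩ + (1/2 + (1/2)i)|011⟩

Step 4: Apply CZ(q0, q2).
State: 1/√2|000⟩ + (1/2 + (1/2)i)|011⟩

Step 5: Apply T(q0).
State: 1/√2|000⟩ + (1/2 + (1/2)i)|011⟩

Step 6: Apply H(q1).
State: 1/2|000⟩ + (1/√8 + (1/√8)i)|001⟩ + 1/2|010⟩ + (-1/√8 - (1/√8)i)|011⟩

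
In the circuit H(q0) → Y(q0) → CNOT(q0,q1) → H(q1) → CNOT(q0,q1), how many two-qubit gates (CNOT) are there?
2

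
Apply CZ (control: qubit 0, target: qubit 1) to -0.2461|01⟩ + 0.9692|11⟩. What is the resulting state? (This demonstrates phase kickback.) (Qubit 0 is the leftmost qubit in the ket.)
-0.2461|01⟩ - 0.9692|11⟩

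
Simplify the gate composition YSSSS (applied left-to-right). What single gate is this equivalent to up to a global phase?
Y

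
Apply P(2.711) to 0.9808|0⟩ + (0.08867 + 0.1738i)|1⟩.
0.9808|0⟩ + (-0.1531 - 0.1209i)|1⟩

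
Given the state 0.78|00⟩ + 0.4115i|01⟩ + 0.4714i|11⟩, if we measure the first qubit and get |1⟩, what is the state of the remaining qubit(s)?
i|1⟩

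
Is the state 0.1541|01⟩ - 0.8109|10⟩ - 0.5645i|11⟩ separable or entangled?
Entangled

Writing the state as a|00⟩ + b|01⟩ + c|10⟩ + d|11⟩, it is a product state iff ad − bc = 0.
Here (a, b, c, d) = (0, 0.1541, -0.8109, -0.5645i): ad − bc = (0)(-0.5645i) − (0.1541)(-0.8109) = 0.125 ≠ 0, so the state is entangled.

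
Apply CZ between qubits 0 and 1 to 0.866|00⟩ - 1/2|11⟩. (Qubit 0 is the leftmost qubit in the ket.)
0.866|00⟩ + 1/2|11⟩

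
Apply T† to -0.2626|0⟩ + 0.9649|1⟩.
-0.2626|0⟩ + (0.6823 - 0.6823i)|1⟩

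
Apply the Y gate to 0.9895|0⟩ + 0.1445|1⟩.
-0.1445i|0⟩ + 0.9895i|1⟩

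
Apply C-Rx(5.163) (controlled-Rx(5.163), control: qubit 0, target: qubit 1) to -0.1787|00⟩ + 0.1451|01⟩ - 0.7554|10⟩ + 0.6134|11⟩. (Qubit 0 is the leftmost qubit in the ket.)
-0.1787|00⟩ + 0.1451|01⟩ + (0.64 - 0.3259i)|10⟩ + (-0.5197 + 0.4013i)|11⟩

C-Rx(5.163) leaves the control-|0⟩ kets |00⟩, |01⟩ unchanged and applies Rx(5.163) to qubit 1 on the control-|1⟩ pair (|10⟩, |11⟩).
Rx(5.163) = [[cos(θ/2), −i·sin(θ/2)], [−i·sin(θ/2), cos(θ/2)]]; θ = 5.163, cos(θ/2) ≈ -0.847206, sin(θ/2) ≈ 0.531265.
With a = amp(|10⟩) = -0.7554 and b = amp(|11⟩) = 0.6134:
new amp(|10⟩) = (-0.847206)·a + (-0.531265i)·b = (0.64 - 0.3259i)
new amp(|11⟩) = (-0.531265i)·a + (-0.847206)·b = (-0.5197 + 0.4013i)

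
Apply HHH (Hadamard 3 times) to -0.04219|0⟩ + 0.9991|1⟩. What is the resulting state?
0.6766|0⟩ - 0.7363|1⟩

H² = I, so H^3 = H: a single Hadamard. With (a, b) = (-0.04219, 0.9991), H gives ((a + b)/√2, (a − b)/√2) = (0.6766, -0.7363).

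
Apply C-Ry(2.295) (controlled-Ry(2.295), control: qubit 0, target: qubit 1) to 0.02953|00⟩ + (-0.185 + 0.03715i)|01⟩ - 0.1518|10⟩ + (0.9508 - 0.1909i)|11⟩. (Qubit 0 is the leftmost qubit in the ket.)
0.02953|00⟩ + (-0.185 + 0.03715i)|01⟩ + (-0.9292 + 0.1741i)|10⟩ + (0.2522 - 0.07842i)|11⟩

C-Ry(2.295) leaves the control-|0⟩ kets |00⟩, |01⟩ unchanged and applies Ry(2.295) to qubit 1 on the control-|1⟩ pair (|10⟩, |11⟩).
Ry(2.295) = [[cos(θ/2), −sin(θ/2)], [sin(θ/2), cos(θ/2)]]; θ = 2.295, cos(θ/2) ≈ 0.410768, sin(θ/2) ≈ 0.91174.
With a = amp(|10⟩) = -0.1518 and b = amp(|11⟩) = (0.9508 - 0.1909i):
new amp(|10⟩) = (0.410768)·a + (-0.91174)·b = (-0.9292 + 0.1741i)
new amp(|11⟩) = (0.91174)·a + (0.410768)·b = (0.2522 - 0.07842i)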